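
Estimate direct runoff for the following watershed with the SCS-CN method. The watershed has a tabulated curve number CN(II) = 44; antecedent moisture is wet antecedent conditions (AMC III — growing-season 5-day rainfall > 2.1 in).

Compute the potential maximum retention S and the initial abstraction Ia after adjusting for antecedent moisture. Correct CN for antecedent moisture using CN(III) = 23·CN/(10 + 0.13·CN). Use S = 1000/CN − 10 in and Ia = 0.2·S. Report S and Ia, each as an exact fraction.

S = 1400/253 in ≈ 5.534 in; Ia = 280/253 in ≈ 1.107 in

Wet (AMC III): CN(III) = 23·44/(10 + 0.13·44) = 1012/(393/25) = 25300/393 ≈ 64.377
Retention S: 1000/CN − 10 with CN=64.377 → S = 1400/253 ≈ 5.534 in
Ia = 0.2S: 0.2·5.534 = 1.107 in (exactly 280/253)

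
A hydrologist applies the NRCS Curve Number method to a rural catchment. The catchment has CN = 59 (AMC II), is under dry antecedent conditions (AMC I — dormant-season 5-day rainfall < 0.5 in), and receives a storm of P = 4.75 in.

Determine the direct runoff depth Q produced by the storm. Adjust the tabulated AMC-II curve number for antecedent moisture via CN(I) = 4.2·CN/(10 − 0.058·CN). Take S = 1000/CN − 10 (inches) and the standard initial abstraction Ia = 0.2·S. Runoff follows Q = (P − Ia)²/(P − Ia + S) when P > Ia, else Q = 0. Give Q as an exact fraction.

Q = 50993881/441782796 in ≈ 0.115 in

Adjust CN=59 to AMC I: 4.2·59/(10 − 0.058·59) → (1239/5) ÷ (3289/500) = 123900/3289 ≈ 37.671
Retention S: 1000/CN − 10 with CN=37.671 → S = 20500/1239 ≈ 16.546 in
Ia = 0.2S: 0.2·16.546 = 3.309 in (exactly 4100/1239)
Excess rainfall: 4.750 − 3.309 = 1.441 in; P > Ia so Q > 0
Q: (7141/4956)² ÷ (89141/4956) = 50993881/441782796 in (≈ 0.115 in)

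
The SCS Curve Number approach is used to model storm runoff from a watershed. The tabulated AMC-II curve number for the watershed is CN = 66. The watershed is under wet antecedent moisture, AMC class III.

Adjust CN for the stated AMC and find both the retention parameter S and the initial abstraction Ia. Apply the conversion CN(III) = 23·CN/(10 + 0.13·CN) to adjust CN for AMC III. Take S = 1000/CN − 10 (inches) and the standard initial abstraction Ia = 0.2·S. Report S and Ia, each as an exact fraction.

Adjust CN=66 to AMC III: 23·66/(10 + 0.13·66) → 1518 ÷ (929/50) = 75900/929 ≈ 81.701
Retention S: 1000/CN − 10 with CN=81.701 → S = 1700/759 ≈ 2.240 in
Ia = 0.2·(1700/759) = 340/759 in ≈ 0.448 in

S = 1700/759 in ≈ 2.240 in; Ia = 340/759 in ≈ 0.448 in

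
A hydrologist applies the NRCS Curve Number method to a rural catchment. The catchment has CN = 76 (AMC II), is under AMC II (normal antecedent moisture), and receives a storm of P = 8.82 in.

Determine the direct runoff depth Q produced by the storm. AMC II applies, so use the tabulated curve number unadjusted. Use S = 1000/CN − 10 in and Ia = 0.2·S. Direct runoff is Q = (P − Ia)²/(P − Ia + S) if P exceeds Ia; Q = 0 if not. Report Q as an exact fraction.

CN(II) = 76; AMC II needs no correction.
Max retention: S = 1000/76 − 10 = 60/19 in (≈ 3.158 in)
Initial abstraction Ia = S/5 = (60/19)/5 = 12/19 ≈ 0.632 in
P − Ia = 8.820 − 0.632 = 7779/950 ≈ 8.188 in (> 0, runoff occurs)
Q = (7779/950)²/((7779/950) + 60/19) = (60512841/902500)/(10779/950) = 20170947/3413350 in ≈ 5.909 in

Q = 20170947/3413350 in ≈ 5.909 in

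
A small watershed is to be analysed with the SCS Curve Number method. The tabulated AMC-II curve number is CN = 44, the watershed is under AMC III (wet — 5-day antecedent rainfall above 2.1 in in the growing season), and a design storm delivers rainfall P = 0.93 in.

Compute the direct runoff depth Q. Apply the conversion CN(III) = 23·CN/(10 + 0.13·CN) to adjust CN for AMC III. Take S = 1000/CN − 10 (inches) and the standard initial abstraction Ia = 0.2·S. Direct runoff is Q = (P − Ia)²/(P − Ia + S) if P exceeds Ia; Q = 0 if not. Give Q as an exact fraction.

Adjust CN=44 to AMC III: 23·44/(10 + 0.13·44) → 1012 ÷ (393/25) = 25300/393 ≈ 64.377
S = 1000/(25300/393) − 10 = 1400/253 in ≈ 5.534 in
Ia = 0.2·(1400/253) = 280/253 in ≈ 1.107 in
P = 0.930 ≤ Ia = 1.107 in: entire storm abstracted, Q = 0.

Q = 0 in ≈ 0.000 in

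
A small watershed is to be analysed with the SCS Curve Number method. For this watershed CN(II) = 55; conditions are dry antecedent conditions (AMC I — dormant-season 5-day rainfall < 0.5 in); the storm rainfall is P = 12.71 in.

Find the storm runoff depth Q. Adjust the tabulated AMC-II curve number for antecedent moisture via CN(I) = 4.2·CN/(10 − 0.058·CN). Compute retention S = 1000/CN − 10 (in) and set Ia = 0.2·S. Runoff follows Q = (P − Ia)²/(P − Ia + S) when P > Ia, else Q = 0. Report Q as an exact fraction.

Adjust CN=55 to AMC I: 4.2·55/(10 − 0.058·55) → 231 ÷ (681/100) = 7700/227 ≈ 33.921
Retention S: 1000/CN − 10 with CN=33.921 → S = 1500/77 ≈ 19.481 in
Ia = 0.2·(1500/77) = 300/77 in ≈ 3.896 in
Excess rainfall: 12.710 − 3.896 = 8.814 in; P > Ia so Q > 0
Runoff Q = (P−Ia)²/(P−Ia+S) = (8.814)²/(8.814+19.481) = 4605929689/1677575900 ≈ 2.746 in

Q = 4605929689/1677575900 in ≈ 2.746 in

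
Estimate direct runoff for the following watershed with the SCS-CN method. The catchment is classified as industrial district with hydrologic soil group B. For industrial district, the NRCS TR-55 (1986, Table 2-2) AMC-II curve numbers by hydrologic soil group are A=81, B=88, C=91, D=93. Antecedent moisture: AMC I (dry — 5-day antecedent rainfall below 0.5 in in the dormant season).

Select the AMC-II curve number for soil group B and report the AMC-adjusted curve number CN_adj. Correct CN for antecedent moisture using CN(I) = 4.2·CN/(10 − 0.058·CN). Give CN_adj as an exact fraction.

NRCS table: industrial district, soil group B → CN(II) = 88
CN(I) from CN(II)=88: (4.2·88)/(10 − 0.058·88) = 3850/51 ≈ 75.490

CN_adj = 3850/51 ≈ 75.490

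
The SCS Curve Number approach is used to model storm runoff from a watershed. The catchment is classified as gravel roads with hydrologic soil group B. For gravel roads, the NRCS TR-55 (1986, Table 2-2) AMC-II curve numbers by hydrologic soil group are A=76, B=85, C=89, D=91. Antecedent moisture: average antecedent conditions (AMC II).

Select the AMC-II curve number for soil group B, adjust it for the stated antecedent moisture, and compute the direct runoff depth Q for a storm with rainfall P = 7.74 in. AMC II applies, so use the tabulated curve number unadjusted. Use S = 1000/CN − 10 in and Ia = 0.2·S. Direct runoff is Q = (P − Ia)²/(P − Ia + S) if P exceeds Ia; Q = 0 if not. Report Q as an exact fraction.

Q = 13141947/2204050 in ≈ 5.963 in

NRCS table: gravel roads, soil group B → CN(II) = 85
Average conditions: CN = 85 (no AMC adjustment).
Max retention: S = 1000/85 − 10 = 30/17 in (≈ 1.765 in)
Ia = 0.2·(30/17) = 6/17 in ≈ 0.353 in
Since P=7.740 > Ia=0.353: effective rainfall P−Ia = 6279/850 in
Runoff Q = (P−Ia)²/(P−Ia+S) = (7.387)²/(7.387+1.765) = 13141947/2204050 ≈ 5.963 in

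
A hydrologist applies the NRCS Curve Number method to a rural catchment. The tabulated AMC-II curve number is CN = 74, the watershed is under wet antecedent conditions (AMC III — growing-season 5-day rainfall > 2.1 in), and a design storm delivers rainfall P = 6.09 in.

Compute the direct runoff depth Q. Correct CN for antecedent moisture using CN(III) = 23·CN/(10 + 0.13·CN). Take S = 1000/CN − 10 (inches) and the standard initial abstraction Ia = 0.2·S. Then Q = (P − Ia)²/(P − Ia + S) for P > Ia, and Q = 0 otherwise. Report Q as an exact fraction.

CN(III) from CN(II)=74: (23·74)/(10 + 0.13·74) = 85100/981 ≈ 86.748
Max retention: S = 1000/(85100/981) − 10 = 1300/851 in (≈ 1.528 in)
Initial abstraction Ia = S/5 = (1300/851)/5 = 260/851 ≈ 0.306 in
Since P=6.090 > Ia=0.306: effective rainfall P−Ia = 492259/85100 in
Q: (492259/85100)² ÷ (622259/85100) = 242318923081/52954240900 in (≈ 4.576 in)

Q = 242318923081/52954240900 in ≈ 4.576 in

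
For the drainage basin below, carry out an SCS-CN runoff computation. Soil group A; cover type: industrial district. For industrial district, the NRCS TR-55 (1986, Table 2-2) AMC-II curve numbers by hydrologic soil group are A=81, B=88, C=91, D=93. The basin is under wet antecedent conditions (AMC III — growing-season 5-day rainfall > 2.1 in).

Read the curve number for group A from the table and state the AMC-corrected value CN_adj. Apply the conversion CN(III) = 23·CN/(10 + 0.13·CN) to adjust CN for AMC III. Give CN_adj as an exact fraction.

NRCS table: industrial district, soil group A → CN(II) = 81
Adjust CN=81 to AMC III: 23·81/(10 + 0.13·81) → 1863 ÷ (2053/100) = 186300/2053 ≈ 90.745

CN_adj = 186300/2053 ≈ 90.745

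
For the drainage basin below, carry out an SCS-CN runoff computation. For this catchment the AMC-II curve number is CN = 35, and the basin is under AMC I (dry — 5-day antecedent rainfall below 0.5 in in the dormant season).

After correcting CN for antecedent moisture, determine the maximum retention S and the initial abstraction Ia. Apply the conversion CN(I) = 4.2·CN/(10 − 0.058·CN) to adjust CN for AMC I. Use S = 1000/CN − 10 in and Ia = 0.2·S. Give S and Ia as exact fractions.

Adjust CN=35 to AMC I: 4.2·35/(10 − 0.058·35) → 147 ÷ (797/100) = 14700/797 ≈ 18.444
Max retention: S = 1000/(14700/797) − 10 = 6500/147 in (≈ 44.218 in)
Ia = 0.2S: 0.2·44.218 = 8.844 in (exactly 1300/147)

S = 6500/147 in ≈ 44.218 in; Ia = 1300/147 in ≈ 8.844 in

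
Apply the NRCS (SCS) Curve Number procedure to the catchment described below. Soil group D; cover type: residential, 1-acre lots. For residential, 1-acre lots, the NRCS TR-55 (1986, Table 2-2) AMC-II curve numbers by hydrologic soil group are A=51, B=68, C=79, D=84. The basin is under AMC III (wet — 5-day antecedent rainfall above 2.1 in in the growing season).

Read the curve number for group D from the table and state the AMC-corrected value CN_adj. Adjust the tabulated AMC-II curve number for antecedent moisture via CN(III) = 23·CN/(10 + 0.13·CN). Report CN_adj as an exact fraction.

NRCS table: residential, 1-acre lots, soil group D → CN(II) = 84
Adjust CN=84 to AMC III: 23·84/(10 + 0.13·84) → 1932 ÷ (523/25) = 48300/523 ≈ 92.352

CN_adj = 48300/523 ≈ 92.352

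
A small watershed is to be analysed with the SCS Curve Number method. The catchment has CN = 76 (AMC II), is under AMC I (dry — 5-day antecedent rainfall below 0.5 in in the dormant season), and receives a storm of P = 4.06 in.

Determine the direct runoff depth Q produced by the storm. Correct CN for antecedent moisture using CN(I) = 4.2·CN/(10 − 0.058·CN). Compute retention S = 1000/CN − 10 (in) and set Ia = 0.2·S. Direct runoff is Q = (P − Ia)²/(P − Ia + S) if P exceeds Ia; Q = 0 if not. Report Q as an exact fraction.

CN(I) from CN(II)=76: (4.2·76)/(10 − 0.058·76) = 13300/233 ≈ 57.082
S = 1000/(13300/233) − 10 = 1000/133 in ≈ 7.519 in
Ia = 0.2S: 0.2·7.519 = 1.504 in (exactly 200/133)
P − Ia = 4.060 − 1.504 = 16999/6650 ≈ 2.556 in (> 0, runoff occurs)
Q: (16999/6650)² ÷ (66999/6650) = 288966001/445543350 in (≈ 0.649 in)

Q = 288966001/445543350 in ≈ 0.649 in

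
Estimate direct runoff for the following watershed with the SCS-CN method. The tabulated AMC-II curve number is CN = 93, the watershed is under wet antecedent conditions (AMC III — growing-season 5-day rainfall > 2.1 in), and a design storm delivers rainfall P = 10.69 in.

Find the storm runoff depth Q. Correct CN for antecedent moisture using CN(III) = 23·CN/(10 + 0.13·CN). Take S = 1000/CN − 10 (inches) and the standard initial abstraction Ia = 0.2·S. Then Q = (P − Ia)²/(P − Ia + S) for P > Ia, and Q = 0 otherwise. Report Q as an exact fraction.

Q = 5164669853281/501080214900 in ≈ 10.307 in

Wet (AMC III): CN(III) = 23·93/(10 + 0.13·93) = 2139/(2209/100) = 213900/2209 ≈ 96.831
Max retention: S = 1000/(213900/2209) − 10 = 700/2139 in (≈ 0.327 in)
Initial abstraction Ia = S/5 = (700/2139)/5 = 140/2139 ≈ 0.065 in
Since P=10.690 > Ia=0.065: effective rainfall P−Ia = 2272591/213900 in
Runoff Q = (P−Ia)²/(P−Ia+S) = (10.625)²/(10.625+0.327) = 5164669853281/501080214900 ≈ 10.307 in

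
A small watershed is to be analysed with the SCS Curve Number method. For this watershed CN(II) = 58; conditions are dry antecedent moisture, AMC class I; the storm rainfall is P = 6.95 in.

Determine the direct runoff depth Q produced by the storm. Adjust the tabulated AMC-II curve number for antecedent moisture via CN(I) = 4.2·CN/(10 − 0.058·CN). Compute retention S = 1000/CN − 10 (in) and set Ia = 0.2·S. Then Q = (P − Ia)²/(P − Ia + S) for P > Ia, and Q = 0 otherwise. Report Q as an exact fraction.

Q = 4124961/6977980 in ≈ 0.591 in

CN(I) from CN(II)=58: (4.2·58)/(10 − 0.058·58) = 2900/79 ≈ 36.709
Max retention: S = 1000/(2900/79) − 10 = 500/29 in (≈ 17.241 in)
Ia = 0.2·(500/29) = 100/29 in ≈ 3.448 in
Since P=6.950 > Ia=3.448: effective rainfall P−Ia = 2031/580 in
Runoff Q = (P−Ia)²/(P−Ia+S) = (3.502)²/(3.502+17.241) = 4124961/6977980 ≈ 0.591 in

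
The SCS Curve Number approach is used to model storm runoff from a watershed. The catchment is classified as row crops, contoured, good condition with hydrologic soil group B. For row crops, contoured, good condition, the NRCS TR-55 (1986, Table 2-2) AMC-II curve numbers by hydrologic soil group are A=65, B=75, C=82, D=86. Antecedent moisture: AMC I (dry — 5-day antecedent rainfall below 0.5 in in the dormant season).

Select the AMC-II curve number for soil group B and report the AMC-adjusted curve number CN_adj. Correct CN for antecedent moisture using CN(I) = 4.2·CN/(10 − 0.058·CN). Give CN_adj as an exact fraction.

CN_adj = 6300/113 ≈ 55.752

NRCS table: row crops, contoured, good condition, soil group B → CN(II) = 75
Dry (AMC I): CN(I) = 4.2·75/(10 − 0.058·75) = 315/(113/20) = 6300/113 ≈ 55.752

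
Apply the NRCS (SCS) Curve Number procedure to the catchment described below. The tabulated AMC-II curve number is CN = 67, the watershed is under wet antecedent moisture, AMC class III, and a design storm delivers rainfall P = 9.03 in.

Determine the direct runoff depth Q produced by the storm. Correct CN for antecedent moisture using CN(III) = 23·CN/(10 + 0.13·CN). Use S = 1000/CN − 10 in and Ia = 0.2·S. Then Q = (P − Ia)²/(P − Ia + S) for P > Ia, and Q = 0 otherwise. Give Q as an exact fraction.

Adjust CN=67 to AMC III: 23·67/(10 + 0.13·67) → 1541 ÷ (1871/100) = 154100/1871 ≈ 82.362
S = 1000/(154100/1871) − 10 = 3300/1541 in ≈ 2.141 in
Initial abstraction Ia = S/5 = (3300/1541)/5 = 660/1541 ≈ 0.428 in
Excess rainfall: 9.030 − 0.428 = 8.602 in; P > Ia so Q > 0
Q = (1325523/154100)²/((1325523/154100) + 3300/1541) = (1757011223529/23746810000)/(1655523/154100) = 195223469281/28346232700 in ≈ 6.887 in

Q = 195223469281/28346232700 in ≈ 6.887 in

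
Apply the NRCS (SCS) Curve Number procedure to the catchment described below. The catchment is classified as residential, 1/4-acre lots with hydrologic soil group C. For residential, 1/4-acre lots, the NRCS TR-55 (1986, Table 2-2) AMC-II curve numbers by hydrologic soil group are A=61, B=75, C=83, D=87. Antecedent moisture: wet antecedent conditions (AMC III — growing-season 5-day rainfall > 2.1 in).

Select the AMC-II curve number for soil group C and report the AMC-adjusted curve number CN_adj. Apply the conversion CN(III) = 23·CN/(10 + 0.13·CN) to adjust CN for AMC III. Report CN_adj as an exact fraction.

CN_adj = 190900/2079 ≈ 91.823

NRCS table: residential, 1/4-acre lots, soil group C → CN(II) = 83
Wet (AMC III): CN(III) = 23·83/(10 + 0.13·83) = 1909/(2079/100) = 190900/2079 ≈ 91.823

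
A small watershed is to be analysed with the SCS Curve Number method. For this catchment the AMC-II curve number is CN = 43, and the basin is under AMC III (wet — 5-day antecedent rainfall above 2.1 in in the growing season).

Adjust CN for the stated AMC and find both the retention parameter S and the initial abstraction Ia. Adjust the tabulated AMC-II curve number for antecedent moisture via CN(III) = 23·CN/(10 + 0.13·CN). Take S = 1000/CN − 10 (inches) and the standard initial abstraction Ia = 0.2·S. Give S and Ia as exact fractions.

CN(III) from CN(II)=43: (23·43)/(10 + 0.13·43) = 98900/1559 ≈ 63.438
Max retention: S = 1000/(98900/1559) − 10 = 5700/989 in (≈ 5.763 in)
Initial abstraction Ia = S/5 = (5700/989)/5 = 1140/989 ≈ 1.153 in

S = 5700/989 in ≈ 5.763 in; Ia = 1140/989 in ≈ 1.153 in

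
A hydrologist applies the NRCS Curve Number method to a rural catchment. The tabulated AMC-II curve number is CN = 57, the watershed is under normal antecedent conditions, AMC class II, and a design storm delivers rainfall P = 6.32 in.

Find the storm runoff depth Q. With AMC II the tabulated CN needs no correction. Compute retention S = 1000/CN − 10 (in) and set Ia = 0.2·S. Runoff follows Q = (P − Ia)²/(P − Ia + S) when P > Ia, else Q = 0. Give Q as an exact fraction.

Q = 23502368/12544275 in ≈ 1.874 in

Average conditions: CN = 57 (no AMC adjustment).
Retention S: 1000/CN − 10 with CN=57.000 → S = 430/57 ≈ 7.544 in
Initial abstraction Ia = S/5 = (430/57)/5 = 86/57 ≈ 1.509 in
Since P=6.320 > Ia=1.509: effective rainfall P−Ia = 6856/1425 in
Q = (6856/1425)²/((6856/1425) + 430/57) = (47004736/2030625)/(17606/1425) = 23502368/12544275 in ≈ 1.874 in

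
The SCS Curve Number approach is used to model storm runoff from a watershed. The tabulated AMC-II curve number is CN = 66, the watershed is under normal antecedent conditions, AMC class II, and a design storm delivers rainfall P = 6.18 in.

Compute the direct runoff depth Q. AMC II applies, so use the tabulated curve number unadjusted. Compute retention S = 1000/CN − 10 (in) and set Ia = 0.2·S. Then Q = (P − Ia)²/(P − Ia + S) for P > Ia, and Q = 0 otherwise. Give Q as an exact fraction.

CN(II) = 66; AMC II needs no correction.
Retention S: 1000/CN − 10 with CN=66.000 → S = 170/33 ≈ 5.152 in
Ia = 0.2·(170/33) = 34/33 in ≈ 1.030 in
Since P=6.180 > Ia=1.030: effective rainfall P−Ia = 8497/1650 in
Runoff Q = (P−Ia)²/(P−Ia+S) = (5.150)²/(5.150+5.152) = 72199009/28045050 ≈ 2.574 in

Q = 72199009/28045050 in ≈ 2.574 in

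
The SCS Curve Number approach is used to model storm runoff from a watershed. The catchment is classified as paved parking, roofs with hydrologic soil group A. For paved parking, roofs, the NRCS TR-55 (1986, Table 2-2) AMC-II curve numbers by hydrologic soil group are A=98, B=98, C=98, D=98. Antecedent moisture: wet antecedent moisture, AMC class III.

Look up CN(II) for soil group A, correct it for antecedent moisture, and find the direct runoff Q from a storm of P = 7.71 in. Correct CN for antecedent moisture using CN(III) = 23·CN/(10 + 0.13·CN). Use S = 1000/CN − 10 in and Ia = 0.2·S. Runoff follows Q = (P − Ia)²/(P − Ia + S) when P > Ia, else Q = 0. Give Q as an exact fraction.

Q = 751545084889/98828545900 in ≈ 7.605 in

NRCS table: paved parking, roofs, soil group A → CN(II) = 98
Wet (AMC III): CN(III) = 23·98/(10 + 0.13·98) = 2254/(1137/50) = 112700/1137 ≈ 99.120
S = 1000/(112700/1137) − 10 = 100/1127 in ≈ 0.089 in
Initial abstraction Ia = S/5 = (100/1127)/5 = 20/1127 ≈ 0.018 in
P − Ia = 7.710 − 0.018 = 866917/112700 ≈ 7.692 in (> 0, runoff occurs)
Q: (866917/112700)² ÷ (876917/112700) = 751545084889/98828545900 in (≈ 7.605 in)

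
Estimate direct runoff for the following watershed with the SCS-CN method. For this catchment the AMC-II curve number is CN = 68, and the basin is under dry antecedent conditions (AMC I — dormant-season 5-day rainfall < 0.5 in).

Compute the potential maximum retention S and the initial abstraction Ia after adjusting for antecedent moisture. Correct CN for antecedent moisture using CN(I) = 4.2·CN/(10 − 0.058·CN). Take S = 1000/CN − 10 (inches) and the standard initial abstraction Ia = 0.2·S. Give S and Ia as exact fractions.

S = 4000/357 in ≈ 11.204 in; Ia = 800/357 in ≈ 2.241 in

Adjust CN=68 to AMC I: 4.2·68/(10 − 0.058·68) → (1428/5) ÷ (757/125) = 35700/757 ≈ 47.160
Retention S: 1000/CN − 10 with CN=47.160 → S = 4000/357 ≈ 11.204 in
Ia = 0.2·(4000/357) = 800/357 in ≈ 2.241 in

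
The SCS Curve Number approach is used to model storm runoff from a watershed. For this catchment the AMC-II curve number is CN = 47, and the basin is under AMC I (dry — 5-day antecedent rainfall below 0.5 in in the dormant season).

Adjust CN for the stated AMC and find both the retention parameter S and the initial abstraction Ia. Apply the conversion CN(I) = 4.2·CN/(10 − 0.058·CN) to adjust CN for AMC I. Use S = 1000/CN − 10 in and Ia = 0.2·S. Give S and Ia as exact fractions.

S = 26500/987 in ≈ 26.849 in; Ia = 5300/987 in ≈ 5.370 in

Adjust CN=47 to AMC I: 4.2·47/(10 − 0.058·47) → (987/5) ÷ (3637/500) = 98700/3637 ≈ 27.138
S = 1000/(98700/3637) − 10 = 26500/987 in ≈ 26.849 in
Ia = 0.2·(26500/987) = 5300/987 in ≈ 5.370 in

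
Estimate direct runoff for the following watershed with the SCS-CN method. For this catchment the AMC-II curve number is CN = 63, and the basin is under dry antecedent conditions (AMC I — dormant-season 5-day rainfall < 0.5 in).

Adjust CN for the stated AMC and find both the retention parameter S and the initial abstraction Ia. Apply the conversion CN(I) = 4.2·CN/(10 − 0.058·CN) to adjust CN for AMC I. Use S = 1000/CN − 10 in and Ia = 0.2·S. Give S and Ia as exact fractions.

S = 18500/1323 in ≈ 13.983 in; Ia = 3700/1323 in ≈ 2.797 in

Adjust CN=63 to AMC I: 4.2·63/(10 − 0.058·63) → (1323/5) ÷ (3173/500) = 132300/3173 ≈ 41.696
S = 1000/(132300/3173) − 10 = 18500/1323 in ≈ 13.983 in
Ia = 0.2·(18500/1323) = 3700/1323 in ≈ 2.797 in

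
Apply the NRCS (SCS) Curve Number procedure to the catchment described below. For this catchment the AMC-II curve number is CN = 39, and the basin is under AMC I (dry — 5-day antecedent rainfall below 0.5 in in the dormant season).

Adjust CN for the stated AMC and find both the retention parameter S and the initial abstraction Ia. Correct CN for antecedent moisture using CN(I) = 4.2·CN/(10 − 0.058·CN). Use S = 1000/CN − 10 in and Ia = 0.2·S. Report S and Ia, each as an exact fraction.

CN(I) from CN(II)=39: (4.2·39)/(10 − 0.058·39) = 81900/3869 ≈ 21.168
S = 1000/(81900/3869) − 10 = 30500/819 in ≈ 37.241 in
Ia = 0.2S: 0.2·37.241 = 7.448 in (exactly 6100/819)

S = 30500/819 in ≈ 37.241 in; Ia = 6100/819 in ≈ 7.448 in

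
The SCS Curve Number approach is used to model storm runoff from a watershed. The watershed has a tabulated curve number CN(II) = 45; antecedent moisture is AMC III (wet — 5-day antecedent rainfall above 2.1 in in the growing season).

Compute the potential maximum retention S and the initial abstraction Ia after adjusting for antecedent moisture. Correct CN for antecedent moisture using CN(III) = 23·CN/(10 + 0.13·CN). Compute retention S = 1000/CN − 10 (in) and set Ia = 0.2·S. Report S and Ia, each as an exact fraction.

S = 1100/207 in ≈ 5.314 in; Ia = 220/207 in ≈ 1.063 in

Adjust CN=45 to AMC III: 23·45/(10 + 0.13·45) → 1035 ÷ (317/20) = 20700/317 ≈ 65.300
S = 1000/(20700/317) − 10 = 1100/207 in ≈ 5.314 in
Initial abstraction Ia = S/5 = (1100/207)/5 = 220/207 ≈ 1.063 in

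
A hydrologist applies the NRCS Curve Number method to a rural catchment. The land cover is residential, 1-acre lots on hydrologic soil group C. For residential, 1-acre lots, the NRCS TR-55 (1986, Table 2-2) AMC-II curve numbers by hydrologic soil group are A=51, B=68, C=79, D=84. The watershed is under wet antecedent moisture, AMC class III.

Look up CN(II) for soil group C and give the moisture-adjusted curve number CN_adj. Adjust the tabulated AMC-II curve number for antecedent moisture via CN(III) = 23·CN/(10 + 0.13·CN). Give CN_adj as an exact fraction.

CN_adj = 181700/2027 ≈ 89.640

NRCS table: residential, 1-acre lots, soil group C → CN(II) = 79
Wet (AMC III): CN(III) = 23·79/(10 + 0.13·79) = 1817/(2027/100) = 181700/2027 ≈ 89.640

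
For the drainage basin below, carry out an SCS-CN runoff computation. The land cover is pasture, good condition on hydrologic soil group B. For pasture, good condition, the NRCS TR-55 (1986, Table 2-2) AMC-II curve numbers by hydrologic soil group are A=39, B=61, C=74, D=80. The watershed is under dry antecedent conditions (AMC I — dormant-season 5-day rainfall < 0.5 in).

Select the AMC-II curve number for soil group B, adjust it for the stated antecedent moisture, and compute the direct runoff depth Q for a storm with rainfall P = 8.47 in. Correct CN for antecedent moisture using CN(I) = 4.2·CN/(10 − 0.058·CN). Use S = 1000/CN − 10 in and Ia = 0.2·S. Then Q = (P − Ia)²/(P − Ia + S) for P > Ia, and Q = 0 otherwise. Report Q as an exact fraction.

Q = 53670525561/37647266300 in ≈ 1.426 in

NRCS table: pasture, good condition, soil group B → CN(II) = 61
Dry (AMC I): CN(I) = 4.2·61/(10 − 0.058·61) = (1281/5)/(3231/500) = 42700/1077 ≈ 39.647
Max retention: S = 1000/(42700/1077) − 10 = 6500/427 in (≈ 15.222 in)
Initial abstraction Ia = S/5 = (6500/427)/5 = 1300/427 ≈ 3.044 in
Since P=8.470 > Ia=3.044: effective rainfall P−Ia = 231669/42700 in
Q: (231669/42700)² ÷ (881669/42700) = 53670525561/37647266300 in (≈ 1.426 in)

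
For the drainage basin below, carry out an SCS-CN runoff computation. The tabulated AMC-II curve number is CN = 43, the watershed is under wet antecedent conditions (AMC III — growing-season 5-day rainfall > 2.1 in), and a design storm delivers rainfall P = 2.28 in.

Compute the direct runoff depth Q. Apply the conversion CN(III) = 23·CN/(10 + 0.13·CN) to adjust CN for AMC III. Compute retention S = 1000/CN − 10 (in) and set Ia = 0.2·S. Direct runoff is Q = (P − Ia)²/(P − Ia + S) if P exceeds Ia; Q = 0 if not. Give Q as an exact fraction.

Q = 13629897/73903025 in ≈ 0.184 in

CN(III) from CN(II)=43: (23·43)/(10 + 0.13·43) = 98900/1559 ≈ 63.438
S = 1000/(98900/1559) − 10 = 5700/989 in ≈ 5.763 in
Initial abstraction Ia = S/5 = (5700/989)/5 = 1140/989 ≈ 1.153 in
Since P=2.280 > Ia=1.153: effective rainfall P−Ia = 27873/24725 in
Runoff Q = (P−Ia)²/(P−Ia+S) = (1.127)²/(1.127+5.763) = 13629897/73903025 ≈ 0.184 in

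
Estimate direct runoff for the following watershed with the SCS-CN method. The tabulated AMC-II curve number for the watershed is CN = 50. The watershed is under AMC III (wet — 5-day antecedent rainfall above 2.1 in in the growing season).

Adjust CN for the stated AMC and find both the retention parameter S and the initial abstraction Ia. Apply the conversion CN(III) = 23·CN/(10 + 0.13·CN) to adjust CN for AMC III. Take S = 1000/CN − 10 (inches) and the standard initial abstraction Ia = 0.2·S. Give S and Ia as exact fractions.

S = 100/23 in ≈ 4.348 in; Ia = 20/23 in ≈ 0.870 in

Wet (AMC III): CN(III) = 23·50/(10 + 0.13·50) = 1150/(33/2) = 2300/33 ≈ 69.697
Retention S: 1000/CN − 10 with CN=69.697 → S = 100/23 ≈ 4.348 in
Ia = 0.2S: 0.2·4.348 = 0.870 in (exactly 20/23)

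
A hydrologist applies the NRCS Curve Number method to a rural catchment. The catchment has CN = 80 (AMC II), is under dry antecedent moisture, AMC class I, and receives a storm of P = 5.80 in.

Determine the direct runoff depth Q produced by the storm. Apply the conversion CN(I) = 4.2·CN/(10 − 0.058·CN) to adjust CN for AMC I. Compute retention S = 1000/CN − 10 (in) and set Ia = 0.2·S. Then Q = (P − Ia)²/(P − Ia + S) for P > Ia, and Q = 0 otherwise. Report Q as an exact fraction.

Dry (AMC I): CN(I) = 4.2·80/(10 − 0.058·80) = 336/(134/25) = 4200/67 ≈ 62.687
S = 1000/(4200/67) − 10 = 125/21 in ≈ 5.952 in
Ia = 0.2S: 0.2·5.952 = 1.190 in (exactly 25/21)
Since P=5.800 > Ia=1.190: effective rainfall P−Ia = 484/105 in
Q: (484/105)² ÷ (1109/105) = 234256/116445 in (≈ 2.012 in)

Q = 234256/116445 in ≈ 2.012 in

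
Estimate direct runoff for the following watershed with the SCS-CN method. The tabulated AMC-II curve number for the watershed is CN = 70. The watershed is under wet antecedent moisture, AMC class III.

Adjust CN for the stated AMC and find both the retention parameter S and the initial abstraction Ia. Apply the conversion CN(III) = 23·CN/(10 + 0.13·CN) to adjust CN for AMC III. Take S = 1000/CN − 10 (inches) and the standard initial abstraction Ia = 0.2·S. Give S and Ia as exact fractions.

Adjust CN=70 to AMC III: 23·70/(10 + 0.13·70) → 1610 ÷ (191/10) = 16100/191 ≈ 84.293
Max retention: S = 1000/(16100/191) − 10 = 300/161 in (≈ 1.863 in)
Ia = 0.2·(300/161) = 60/161 in ≈ 0.373 in

S = 300/161 in ≈ 1.863 in; Ia = 60/161 in ≈ 0.373 in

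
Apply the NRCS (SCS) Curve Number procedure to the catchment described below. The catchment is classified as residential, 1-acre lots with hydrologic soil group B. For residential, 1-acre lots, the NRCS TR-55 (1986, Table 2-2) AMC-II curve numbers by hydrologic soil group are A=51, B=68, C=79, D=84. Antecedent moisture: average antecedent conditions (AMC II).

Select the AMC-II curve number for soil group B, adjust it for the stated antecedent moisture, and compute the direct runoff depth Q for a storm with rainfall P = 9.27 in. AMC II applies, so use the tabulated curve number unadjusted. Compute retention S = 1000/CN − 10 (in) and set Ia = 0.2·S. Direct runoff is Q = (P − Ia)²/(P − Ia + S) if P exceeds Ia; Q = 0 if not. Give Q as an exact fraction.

Q = 200477281/37670300 in ≈ 5.322 in

NRCS table: residential, 1-acre lots, soil group B → CN(II) = 68
Average conditions: CN = 68 (no AMC adjustment).
S = 1000/68 − 10 = 80/17 in ≈ 4.706 in
Ia = 0.2·(80/17) = 16/17 in ≈ 0.941 in
P − Ia = 9.270 − 0.941 = 14159/1700 ≈ 8.329 in (> 0, runoff occurs)
Q: (14159/1700)² ÷ (22159/1700) = 200477281/37670300 in (≈ 5.322 in)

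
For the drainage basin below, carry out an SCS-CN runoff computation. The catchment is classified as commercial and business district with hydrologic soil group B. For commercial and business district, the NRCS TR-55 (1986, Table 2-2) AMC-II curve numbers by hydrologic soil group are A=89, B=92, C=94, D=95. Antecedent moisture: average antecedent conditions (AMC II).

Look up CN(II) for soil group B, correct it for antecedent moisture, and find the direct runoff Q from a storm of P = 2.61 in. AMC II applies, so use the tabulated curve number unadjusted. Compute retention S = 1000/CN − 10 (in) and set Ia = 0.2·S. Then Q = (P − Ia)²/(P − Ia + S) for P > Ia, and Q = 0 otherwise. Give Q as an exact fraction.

NRCS table: commercial and business district, soil group B → CN(II) = 92
Average conditions: CN = 92 (no AMC adjustment).
S = 1000/92 − 10 = 20/23 in ≈ 0.870 in
Initial abstraction Ia = S/5 = (20/23)/5 = 4/23 ≈ 0.174 in
P − Ia = 2.610 − 0.174 = 5603/2300 ≈ 2.436 in (> 0, runoff occurs)
Q = (5603/2300)²/((5603/2300) + 20/23) = (31393609/5290000)/(7603/2300) = 31393609/17486900 in ≈ 1.795 in

Q = 31393609/17486900 in ≈ 1.795 in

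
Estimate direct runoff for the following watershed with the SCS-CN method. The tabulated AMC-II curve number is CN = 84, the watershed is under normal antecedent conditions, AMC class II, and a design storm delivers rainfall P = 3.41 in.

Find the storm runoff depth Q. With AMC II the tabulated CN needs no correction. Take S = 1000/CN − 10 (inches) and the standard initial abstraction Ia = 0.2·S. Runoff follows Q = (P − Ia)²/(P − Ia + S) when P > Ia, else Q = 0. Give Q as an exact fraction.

Q = 40462321/21758100 in ≈ 1.860 in

CN(II) = 84; AMC II needs no correction.
Max retention: S = 1000/84 − 10 = 40/21 in (≈ 1.905 in)
Ia = 0.2·(40/21) = 8/21 in ≈ 0.381 in
P − Ia = 3.410 − 0.381 = 6361/2100 ≈ 3.029 in (> 0, runoff occurs)
Q: (6361/2100)² ÷ (10361/2100) = 40462321/21758100 in (≈ 1.860 in)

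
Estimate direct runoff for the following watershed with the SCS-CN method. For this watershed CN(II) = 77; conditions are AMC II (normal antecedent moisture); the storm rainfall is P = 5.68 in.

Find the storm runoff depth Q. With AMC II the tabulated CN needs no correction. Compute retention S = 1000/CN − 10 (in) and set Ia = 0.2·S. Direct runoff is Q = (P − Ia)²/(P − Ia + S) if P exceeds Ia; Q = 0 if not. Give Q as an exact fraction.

Average conditions: CN = 77 (no AMC adjustment).
Max retention: S = 1000/77 − 10 = 230/77 in (≈ 2.987 in)
Ia = 0.2S: 0.2·2.987 = 0.597 in (exactly 46/77)
P − Ia = 5.680 − 0.597 = 9784/1925 ≈ 5.083 in (> 0, runoff occurs)
Runoff Q = (P−Ia)²/(P−Ia+S) = (5.083)²/(5.083+2.987) = 47863328/14951475 ≈ 3.201 in

Q = 47863328/14951475 in ≈ 3.201 in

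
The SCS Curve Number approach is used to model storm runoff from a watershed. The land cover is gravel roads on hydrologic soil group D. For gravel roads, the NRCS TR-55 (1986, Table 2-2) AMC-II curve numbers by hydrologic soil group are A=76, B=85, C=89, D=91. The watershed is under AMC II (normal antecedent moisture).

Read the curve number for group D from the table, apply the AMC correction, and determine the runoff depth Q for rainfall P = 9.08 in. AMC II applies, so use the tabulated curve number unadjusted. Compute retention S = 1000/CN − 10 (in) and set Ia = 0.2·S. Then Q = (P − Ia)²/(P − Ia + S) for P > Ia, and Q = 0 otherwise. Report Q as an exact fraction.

NRCS table: gravel roads, soil group D → CN(II) = 91
Average conditions: CN = 91 (no AMC adjustment).
Max retention: S = 1000/91 − 10 = 90/91 in (≈ 0.989 in)
Ia = 0.2S: 0.2·0.989 = 0.198 in (exactly 18/91)
P − Ia = 9.080 − 0.198 = 20207/2275 ≈ 8.882 in (> 0, runoff occurs)
Runoff Q = (P−Ia)²/(P−Ia+S) = (8.882)²/(8.882+0.989) = 408322849/51089675 ≈ 7.992 in

Q = 408322849/51089675 in ≈ 7.992 in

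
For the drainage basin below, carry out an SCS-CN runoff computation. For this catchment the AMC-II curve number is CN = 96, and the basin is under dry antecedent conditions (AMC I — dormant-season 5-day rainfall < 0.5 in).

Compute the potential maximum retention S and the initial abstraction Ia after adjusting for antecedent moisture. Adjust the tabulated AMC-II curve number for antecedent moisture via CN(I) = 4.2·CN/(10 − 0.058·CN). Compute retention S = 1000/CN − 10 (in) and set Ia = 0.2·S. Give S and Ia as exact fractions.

S = 125/126 in ≈ 0.992 in; Ia = 25/126 in ≈ 0.198 in

CN(I) from CN(II)=96: (4.2·96)/(10 − 0.058·96) = 25200/277 ≈ 90.975
S = 1000/(25200/277) − 10 = 125/126 in ≈ 0.992 in
Ia = 0.2S: 0.2·0.992 = 0.198 in (exactly 25/126)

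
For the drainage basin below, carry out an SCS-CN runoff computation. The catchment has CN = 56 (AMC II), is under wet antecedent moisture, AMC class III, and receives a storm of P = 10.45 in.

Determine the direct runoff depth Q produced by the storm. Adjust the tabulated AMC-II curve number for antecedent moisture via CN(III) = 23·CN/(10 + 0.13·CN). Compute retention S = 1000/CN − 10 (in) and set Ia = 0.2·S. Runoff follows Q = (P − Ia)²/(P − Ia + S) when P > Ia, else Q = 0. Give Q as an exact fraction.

Q = 89912691/12425980 in ≈ 7.236 in

Wet (AMC III): CN(III) = 23·56/(10 + 0.13·56) = 1288/(432/25) = 4025/54 ≈ 74.537
Retention S: 1000/CN − 10 with CN=74.537 → S = 550/161 ≈ 3.416 in
Initial abstraction Ia = S/5 = (550/161)/5 = 110/161 ≈ 0.683 in
Since P=10.450 > Ia=0.683: effective rainfall P−Ia = 31449/3220 in
Q = (31449/3220)²/((31449/3220) + 550/161) = (989039601/10368400)/(42449/3220) = 89912691/12425980 in ≈ 7.236 in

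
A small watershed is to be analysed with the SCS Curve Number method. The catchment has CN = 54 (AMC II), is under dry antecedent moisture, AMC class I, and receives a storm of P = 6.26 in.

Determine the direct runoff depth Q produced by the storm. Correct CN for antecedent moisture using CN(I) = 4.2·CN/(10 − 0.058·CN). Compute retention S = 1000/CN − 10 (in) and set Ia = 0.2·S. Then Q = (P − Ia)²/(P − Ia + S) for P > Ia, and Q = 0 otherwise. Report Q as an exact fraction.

Q = 3902625841/18072302850 in ≈ 0.216 in

Adjust CN=54 to AMC I: 4.2·54/(10 − 0.058·54) → (1134/5) ÷ (1717/250) = 56700/1717 ≈ 33.023
Retention S: 1000/CN − 10 with CN=33.023 → S = 11500/567 ≈ 20.282 in
Initial abstraction Ia = S/5 = (11500/567)/5 = 2300/567 ≈ 4.056 in
Since P=6.260 > Ia=4.056: effective rainfall P−Ia = 62471/28350 in
Q = (62471/28350)²/((62471/28350) + 11500/567) = (3902625841/803722500)/(637471/28350) = 3902625841/18072302850 in ≈ 0.216 in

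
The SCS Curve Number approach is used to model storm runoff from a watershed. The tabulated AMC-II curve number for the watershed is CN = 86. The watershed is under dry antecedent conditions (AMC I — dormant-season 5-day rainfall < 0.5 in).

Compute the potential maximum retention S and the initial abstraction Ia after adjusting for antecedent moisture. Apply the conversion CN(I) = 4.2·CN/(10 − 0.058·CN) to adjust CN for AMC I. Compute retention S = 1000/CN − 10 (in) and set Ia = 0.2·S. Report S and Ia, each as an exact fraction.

Dry (AMC I): CN(I) = 4.2·86/(10 − 0.058·86) = (1806/5)/(1253/250) = 12900/179 ≈ 72.067
S = 1000/(12900/179) − 10 = 500/129 in ≈ 3.876 in
Initial abstraction Ia = S/5 = (500/129)/5 = 100/129 ≈ 0.775 in

S = 500/129 in ≈ 3.876 in; Ia = 100/129 in ≈ 0.775 in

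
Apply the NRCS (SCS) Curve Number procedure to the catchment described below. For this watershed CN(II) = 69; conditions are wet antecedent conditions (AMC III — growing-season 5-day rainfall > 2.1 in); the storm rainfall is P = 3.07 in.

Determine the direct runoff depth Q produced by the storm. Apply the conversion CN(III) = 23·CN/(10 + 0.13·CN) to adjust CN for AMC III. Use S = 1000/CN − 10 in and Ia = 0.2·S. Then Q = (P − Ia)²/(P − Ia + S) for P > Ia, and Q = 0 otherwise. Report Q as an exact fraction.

Adjust CN=69 to AMC III: 23·69/(10 + 0.13·69) → 1587 ÷ (1897/100) = 158700/1897 ≈ 83.658
Max retention: S = 1000/(158700/1897) − 10 = 3100/1587 in (≈ 1.953 in)
Ia = 0.2·(3100/1587) = 620/1587 in ≈ 0.391 in
Since P=3.070 > Ia=0.391: effective rainfall P−Ia = 425209/158700 in
Runoff Q = (P−Ia)²/(P−Ia+S) = (2.679)²/(2.679+1.953) = 180802693681/116677668300 ≈ 1.550 in

Q = 180802693681/116677668300 in ≈ 1.550 in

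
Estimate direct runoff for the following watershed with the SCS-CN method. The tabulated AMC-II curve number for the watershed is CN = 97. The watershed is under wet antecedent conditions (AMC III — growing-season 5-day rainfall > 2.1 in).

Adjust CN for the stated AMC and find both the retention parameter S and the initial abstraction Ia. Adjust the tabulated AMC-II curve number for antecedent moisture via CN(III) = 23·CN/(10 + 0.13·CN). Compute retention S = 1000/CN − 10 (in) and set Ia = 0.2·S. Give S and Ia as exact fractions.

S = 300/2231 in ≈ 0.134 in; Ia = 60/2231 in ≈ 0.027 in

CN(III) from CN(II)=97: (23·97)/(10 + 0.13·97) = 223100/2261 ≈ 98.673
Retention S: 1000/CN − 10 with CN=98.673 → S = 300/2231 ≈ 0.134 in
Ia = 0.2·(300/2231) = 60/2231 in ≈ 0.027 in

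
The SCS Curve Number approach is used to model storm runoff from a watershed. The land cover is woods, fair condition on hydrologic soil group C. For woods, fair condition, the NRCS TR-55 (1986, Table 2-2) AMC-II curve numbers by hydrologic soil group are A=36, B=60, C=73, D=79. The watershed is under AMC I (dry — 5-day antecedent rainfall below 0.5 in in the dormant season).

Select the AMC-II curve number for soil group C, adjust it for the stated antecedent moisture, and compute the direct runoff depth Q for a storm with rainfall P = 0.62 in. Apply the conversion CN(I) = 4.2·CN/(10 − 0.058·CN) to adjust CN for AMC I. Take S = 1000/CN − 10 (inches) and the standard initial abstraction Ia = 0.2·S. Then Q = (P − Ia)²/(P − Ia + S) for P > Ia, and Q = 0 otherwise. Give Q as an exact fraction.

NRCS table: woods, fair condition, soil group C → CN(II) = 73
CN(I) from CN(II)=73: (4.2·73)/(10 − 0.058·73) = 51100/961 ≈ 53.174
Max retention: S = 1000/(51100/961) − 10 = 4500/511 in (≈ 8.806 in)
Ia = 0.2·(4500/511) = 900/511 in ≈ 1.761 in
P = 0.620 ≤ Ia = 1.761 in: entire storm abstracted, Q = 0.

Q = 0 in ≈ 0.000 in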